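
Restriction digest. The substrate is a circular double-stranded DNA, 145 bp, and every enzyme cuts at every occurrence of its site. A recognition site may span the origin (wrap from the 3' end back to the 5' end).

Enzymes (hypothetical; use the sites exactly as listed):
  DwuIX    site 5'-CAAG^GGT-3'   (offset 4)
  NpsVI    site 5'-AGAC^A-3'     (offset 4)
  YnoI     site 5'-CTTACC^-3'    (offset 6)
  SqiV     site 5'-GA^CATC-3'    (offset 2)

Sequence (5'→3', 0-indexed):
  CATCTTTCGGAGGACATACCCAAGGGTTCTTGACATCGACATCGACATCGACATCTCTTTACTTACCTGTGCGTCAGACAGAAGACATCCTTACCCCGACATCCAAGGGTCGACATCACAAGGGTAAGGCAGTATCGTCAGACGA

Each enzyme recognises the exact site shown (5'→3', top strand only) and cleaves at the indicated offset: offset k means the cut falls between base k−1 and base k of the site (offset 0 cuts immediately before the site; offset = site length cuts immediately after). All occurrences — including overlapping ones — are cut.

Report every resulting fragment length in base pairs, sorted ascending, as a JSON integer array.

Per-enzyme occurrences:
  DwuIX (CAAGGGT, off=4): starts [20, 103, 118] → cuts [24, 107, 122]
  NpsVI (AGACA, off=4): starts [75, 82] → cuts [79, 86]
  YnoI (CTTACC, off=6): starts [61, 89] → cuts [67, 95]
  SqiV (GACATC, off=2): starts [31, 37, 43, 49, 83, 97, 111, 143] → cuts [0, 33, 39, 45, 51, 85, 99, 113]

Pooled cuts: [0, 24, 33, 39, 45, 51, 67, 79, 85, 86, 95, 99, 107, 113, 122]

Fragments:
  0→24: 24 bp
  24→33: 9 bp
  33→39: 6 bp
  39→45: 6 bp
  45→51: 6 bp
  51→67: 16 bp
  67→79: 12 bp
  79→85: 6 bp
  85→86: 1 bp
  86→95: 9 bp
  95→99: 4 bp
  99→107: 8 bp
  107→113: 6 bp
  113→122: 9 bp
  122→0 (wrap): 145-122+0 = 23 bp

[1,4,6,6,6,6,6,8,9,9,9,12,16,23,24]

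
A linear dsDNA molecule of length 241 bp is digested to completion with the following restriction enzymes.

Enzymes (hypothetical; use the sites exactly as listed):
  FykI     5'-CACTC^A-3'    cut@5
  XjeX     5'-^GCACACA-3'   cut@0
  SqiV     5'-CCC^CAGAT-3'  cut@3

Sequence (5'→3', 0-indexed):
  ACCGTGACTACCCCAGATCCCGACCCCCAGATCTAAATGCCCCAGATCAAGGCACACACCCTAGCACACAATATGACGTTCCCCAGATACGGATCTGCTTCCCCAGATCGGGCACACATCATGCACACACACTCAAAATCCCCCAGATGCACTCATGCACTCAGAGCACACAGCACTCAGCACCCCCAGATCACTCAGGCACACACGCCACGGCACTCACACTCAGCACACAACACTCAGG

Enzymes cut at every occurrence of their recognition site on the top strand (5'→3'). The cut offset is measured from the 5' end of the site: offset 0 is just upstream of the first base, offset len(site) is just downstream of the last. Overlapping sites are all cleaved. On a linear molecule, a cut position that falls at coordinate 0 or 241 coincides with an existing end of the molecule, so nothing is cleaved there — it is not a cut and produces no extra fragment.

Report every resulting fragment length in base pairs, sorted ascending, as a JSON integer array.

[1,2,3,3,6,8,8,8,9,9,10,11,11,12,12,13,13,13,14,15,20,20,20]

Per-enzyme occurrences:
  FykI CACTCA/5: at [129, 149, 157, 173, 191, 213, 219, 233] ⇒ [134, 154, 162, 178, 196, 218, 224, 238]
  XjeX GCACACA/0: at [51, 63, 111, 122, 165, 198, 225] ⇒ [51, 63, 111, 122, 165, 198, 225]
  SqiV CCCCAGAT/3: at [10, 24, 39, 80, 100, 140, 183] ⇒ [13, 27, 42, 83, 103, 143, 186]

All cut coordinates (distinct, sorted): [13, 27, 42, 51, 63, 83, 103, 111, 122, 134, 143, 154, 162, 165, 178, 186, 196, 198, 218, 224, 225, 238]

Fragment lengths:
  [0,13): 13 bp
  [13,27): 14 bp
  [27,42): 15 bp
  [42,51): 9 bp
  [51,63): 12 bp
  [63,83): 20 bp
  [83,103): 20 bp
  [103,111): 8 bp
  [111,122): 11 bp
  [122,134): 12 bp
  [134,143): 9 bp
  [143,154): 11 bp
  [154,162): 8 bp
  [162,165): 3 bp
  [165,178): 13 bp
  [178,186): 8 bp
  [186,196): 10 bp
  [196,198): 2 bp
  [198,218): 20 bp
  [218,224): 6 bp
  [224,225): 1 bp
  [225,238): 13 bp
  [238,241): 3 bp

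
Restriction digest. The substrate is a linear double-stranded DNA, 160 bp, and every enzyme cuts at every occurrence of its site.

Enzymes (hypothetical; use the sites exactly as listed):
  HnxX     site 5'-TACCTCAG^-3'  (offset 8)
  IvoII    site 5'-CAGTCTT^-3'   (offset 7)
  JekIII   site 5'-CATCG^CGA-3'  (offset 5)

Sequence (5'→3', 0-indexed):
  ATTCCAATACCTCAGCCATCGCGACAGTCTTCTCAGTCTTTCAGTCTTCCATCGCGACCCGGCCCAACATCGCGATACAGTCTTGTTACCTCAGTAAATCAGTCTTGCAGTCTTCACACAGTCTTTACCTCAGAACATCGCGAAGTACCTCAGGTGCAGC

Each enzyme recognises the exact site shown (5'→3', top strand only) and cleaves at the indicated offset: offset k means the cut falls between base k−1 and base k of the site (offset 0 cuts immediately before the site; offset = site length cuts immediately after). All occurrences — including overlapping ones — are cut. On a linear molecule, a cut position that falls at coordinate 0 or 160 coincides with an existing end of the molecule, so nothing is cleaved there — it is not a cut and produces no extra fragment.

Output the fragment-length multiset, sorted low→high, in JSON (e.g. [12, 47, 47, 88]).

Site scan:
  HnxX TACCTCAG/8: at [7, 86, 125, 145] ⇒ [15, 94, 133, 153]
  IvoII CAGTCTT/7: at [24, 33, 41, 77, 99, 107, 118] ⇒ [31, 40, 48, 84, 106, 114, 125]
  JekIII CATCGCGA/5: at [16, 49, 67, 135] ⇒ [21, 54, 72, 140]

All cut coordinates (distinct, sorted): [15, 21, 31, 40, 48, 54, 72, 84, 94, 106, 114, 125, 133, 140, 153]

Fragments:
  [0,15): 15 bp
  [15,21): 6 bp
  [21,31): 10 bp
  [31,40): 9 bp
  [40,48): 8 bp
  [48,54): 6 bp
  [54,72): 18 bp
  [72,84): 12 bp
  [84,94): 10 bp
  [94,106): 12 bp
  [106,114): 8 bp
  [114,125): 11 bp
  [125,133): 8 bp
  [133,140): 7 bp
  [140,153): 13 bp
  [153,160): 7 bp

[6,6,7,7,8,8,8,9,10,10,11,12,12,13,15,18]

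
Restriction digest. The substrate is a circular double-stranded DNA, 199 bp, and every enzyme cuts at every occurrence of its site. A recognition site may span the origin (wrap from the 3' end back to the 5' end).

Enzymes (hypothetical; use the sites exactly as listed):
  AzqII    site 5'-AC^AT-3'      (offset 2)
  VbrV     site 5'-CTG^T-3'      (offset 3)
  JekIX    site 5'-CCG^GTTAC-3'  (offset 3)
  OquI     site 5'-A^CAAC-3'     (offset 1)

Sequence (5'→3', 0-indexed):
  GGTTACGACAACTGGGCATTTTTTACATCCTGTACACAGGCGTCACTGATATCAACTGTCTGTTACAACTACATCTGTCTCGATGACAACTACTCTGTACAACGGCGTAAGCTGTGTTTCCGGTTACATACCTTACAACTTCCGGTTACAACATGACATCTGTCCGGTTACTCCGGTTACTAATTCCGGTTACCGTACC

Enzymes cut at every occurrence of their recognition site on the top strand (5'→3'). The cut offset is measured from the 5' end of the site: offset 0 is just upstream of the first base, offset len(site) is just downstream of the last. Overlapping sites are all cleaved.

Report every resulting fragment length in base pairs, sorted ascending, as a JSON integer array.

Site scan:
  AzqII ACAT/2: at [24, 70, 125, 150, 155] ⇒ [26, 72, 127, 152, 157]
  VbrV CTGT/3: at [29, 55, 59, 74, 94, 111, 159] ⇒ [32, 58, 62, 77, 97, 114, 162]
  JekIX CCGGTTAC/3: at [119, 141, 163, 172, 185, 197] ⇒ [1, 122, 144, 166, 175, 188]
  OquI ACAAC/1: at [7, 64, 85, 98, 134, 147] ⇒ [8, 65, 86, 99, 135, 148]

Pooled cuts: [1, 8, 26, 32, 58, 62, 65, 72, 77, 86, 97, 99, 114, 122, 127, 135, 144, 148, 152, 157, 162, 166, 175, 188]

Fragments:
  1→8: 7 bp
  8→26: 18 bp
  26→32: 6 bp
  32→58: 26 bp
  58→62: 4 bp
  62→65: 3 bp
  65→72: 7 bp
  72→77: 5 bp
  77→86: 9 bp
  86→97: 11 bp
  97→99: 2 bp
  99→114: 15 bp
  114→122: 8 bp
  122→127: 5 bp
  127→135: 8 bp
  135→144: 9 bp
  144→148: 4 bp
  148→152: 4 bp
  152→157: 5 bp
  157→162: 5 bp
  162→166: 4 bp
  166→175: 9 bp
  175→188: 13 bp
  188→1 (wrap): 199-188+1 = 12 bp

[2,3,4,4,4,4,5,5,5,5,6,7,7,8,8,9,9,9,11,12,13,15,18,26]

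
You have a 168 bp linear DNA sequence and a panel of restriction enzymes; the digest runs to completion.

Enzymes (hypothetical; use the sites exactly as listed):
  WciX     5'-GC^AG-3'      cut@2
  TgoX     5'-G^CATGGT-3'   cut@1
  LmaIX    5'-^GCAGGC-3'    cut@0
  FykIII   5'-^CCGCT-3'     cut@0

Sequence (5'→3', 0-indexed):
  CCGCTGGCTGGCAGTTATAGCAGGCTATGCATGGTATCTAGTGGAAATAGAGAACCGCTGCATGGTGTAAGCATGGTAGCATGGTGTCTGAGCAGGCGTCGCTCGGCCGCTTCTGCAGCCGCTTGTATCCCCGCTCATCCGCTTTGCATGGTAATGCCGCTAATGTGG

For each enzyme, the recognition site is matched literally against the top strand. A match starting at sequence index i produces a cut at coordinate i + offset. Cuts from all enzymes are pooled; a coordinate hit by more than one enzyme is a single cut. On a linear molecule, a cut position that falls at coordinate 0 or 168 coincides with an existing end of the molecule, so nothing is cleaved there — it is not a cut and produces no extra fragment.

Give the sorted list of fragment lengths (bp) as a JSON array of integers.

[2,2,2,6,7,8,8,8,8,10,10,11,12,12,12,12,13,25]

Site scan:
  WciX GCAG/2: at [10, 19, 91, 114] ⇒ [12, 21, 93, 116]
  TgoX GCATGGT/1: at [28, 59, 70, 78, 145] ⇒ [29, 60, 71, 79, 146]
  LmaIX GCAGGC/0: at [19, 91] ⇒ [19, 91]
  FykIII CCGCT/0: at [0, 54, 106, 118, 130, 138, 156] ⇒ [54, 106, 118, 130, 138, 156] (position 0 is a terminus of the linear molecule — no cut)

All cut coordinates (distinct, sorted): [12, 19, 21, 29, 54, 60, 71, 79, 91, 93, 106, 116, 118, 130, 138, 146, 156]

Fragments:
  [0,12): 12 bp
  [12,19): 7 bp
  [19,21): 2 bp
  [21,29): 8 bp
  [29,54): 25 bp
  [54,60): 6 bp
  [60,71): 11 bp
  [71,79): 8 bp
  [79,91): 12 bp
  [91,93): 2 bp
  [93,106): 13 bp
  [106,116): 10 bp
  [116,118): 2 bp
  [118,130): 12 bp
  [130,138): 8 bp
  [138,146): 8 bp
  [146,156): 10 bp
  [156,168): 12 bp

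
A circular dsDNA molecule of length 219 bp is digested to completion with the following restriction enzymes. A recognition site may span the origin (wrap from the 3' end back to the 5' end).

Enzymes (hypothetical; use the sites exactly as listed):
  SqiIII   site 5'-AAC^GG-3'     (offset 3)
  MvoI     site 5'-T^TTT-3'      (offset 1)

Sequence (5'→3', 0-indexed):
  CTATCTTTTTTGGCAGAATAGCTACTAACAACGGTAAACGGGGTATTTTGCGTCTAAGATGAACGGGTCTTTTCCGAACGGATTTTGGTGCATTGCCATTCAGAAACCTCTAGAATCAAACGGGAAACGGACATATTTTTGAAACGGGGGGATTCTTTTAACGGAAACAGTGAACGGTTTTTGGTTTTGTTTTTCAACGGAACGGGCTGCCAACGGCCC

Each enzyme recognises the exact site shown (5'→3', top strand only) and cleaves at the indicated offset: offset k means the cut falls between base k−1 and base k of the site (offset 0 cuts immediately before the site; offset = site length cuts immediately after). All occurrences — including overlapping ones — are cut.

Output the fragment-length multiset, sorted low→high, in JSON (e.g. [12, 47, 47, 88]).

[1,1,1,1,1,3,4,5,5,6,6,6,7,7,7,7,8,8,9,11,11,11,13,18,24,38]

Scan for sites:
  SqiIII (AACGG, off=3): starts [29, 36, 61, 76, 118, 125, 142, 159, 172, 195, 200, 211] → cuts [32, 39, 64, 79, 121, 128, 145, 162, 175, 198, 203, 214]
  MvoI (TTTT, off=1): starts [5, 6, 7, 45, 69, 82, 135, 136, 155, 177, 178, 184, 189, 190] → cuts [6, 7, 8, 46, 70, 83, 136, 137, 156, 178, 179, 185, 190, 191]

All cut coordinates (distinct, sorted): [6, 7, 8, 32, 39, 46, 64, 70, 79, 83, 121, 128, 136, 137, 145, 156, 162, 175, 178, 179, 185, 190, 191, 198, 203, 214]

Fragments:
  6→7: 1 bp
  7→8: 1 bp
  8→32: 24 bp
  32→39: 7 bp
  39→46: 7 bp
  46→64: 18 bp
  64→70: 6 bp
  70→79: 9 bp
  79→83: 4 bp
  83→121: 38 bp
  121→128: 7 bp
  128→136: 8 bp
  136→137: 1 bp
  137→145: 8 bp
  145→156: 11 bp
  156→162: 6 bp
  162→175: 13 bp
  175→178: 3 bp
  178→179: 1 bp
  179→185: 6 bp
  185→190: 5 bp
  190→191: 1 bp
  191→198: 7 bp
  198→203: 5 bp
  203→214: 11 bp
  214→6 (wrap): 219-214+6 = 11 bp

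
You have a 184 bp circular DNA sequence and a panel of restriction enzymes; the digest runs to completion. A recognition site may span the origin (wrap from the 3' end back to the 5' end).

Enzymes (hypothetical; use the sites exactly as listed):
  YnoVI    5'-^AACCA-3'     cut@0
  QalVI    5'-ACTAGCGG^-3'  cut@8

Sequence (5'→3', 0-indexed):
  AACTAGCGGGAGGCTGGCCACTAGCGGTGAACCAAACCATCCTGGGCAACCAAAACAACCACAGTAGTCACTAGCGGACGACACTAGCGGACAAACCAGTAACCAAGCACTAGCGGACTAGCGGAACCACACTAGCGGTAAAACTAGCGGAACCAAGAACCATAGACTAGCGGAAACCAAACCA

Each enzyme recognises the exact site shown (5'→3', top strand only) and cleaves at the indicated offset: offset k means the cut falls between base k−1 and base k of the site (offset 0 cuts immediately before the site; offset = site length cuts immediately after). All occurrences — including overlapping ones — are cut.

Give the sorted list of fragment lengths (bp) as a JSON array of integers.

[1,2,3,5,5,7,7,8,9,12,13,13,14,14,16,16,18,21]

Scan for sites:
  YnoVI (AACCA, off=0): starts [29, 34, 47, 56, 93, 100, 124, 150, 157, 174, 179] → cuts [29, 34, 47, 56, 93, 100, 124, 150, 157, 174, 179]
  QalVI (ACTAGCGG, off=8): starts [1, 19, 69, 82, 108, 116, 130, 142, 165] → cuts [9, 27, 77, 90, 116, 124, 138, 150, 173]

Pooled cuts: [9, 27, 29, 34, 47, 56, 77, 90, 93, 100, 116, 124, 138, 150, 157, 173, 174, 179]

Fragment lengths:
  9→27: 18 bp
  27→29: 2 bp
  29→34: 5 bp
  34→47: 13 bp
  47→56: 9 bp
  56→77: 21 bp
  77→90: 13 bp
  90→93: 3 bp
  93→100: 7 bp
  100→116: 16 bp
  116→124: 8 bp
  124→138: 14 bp
  138→150: 12 bp
  150→157: 7 bp
  157→173: 16 bp
  173→174: 1 bp
  174→179: 5 bp
  179→9 (wrap): 184-179+9 = 14 bp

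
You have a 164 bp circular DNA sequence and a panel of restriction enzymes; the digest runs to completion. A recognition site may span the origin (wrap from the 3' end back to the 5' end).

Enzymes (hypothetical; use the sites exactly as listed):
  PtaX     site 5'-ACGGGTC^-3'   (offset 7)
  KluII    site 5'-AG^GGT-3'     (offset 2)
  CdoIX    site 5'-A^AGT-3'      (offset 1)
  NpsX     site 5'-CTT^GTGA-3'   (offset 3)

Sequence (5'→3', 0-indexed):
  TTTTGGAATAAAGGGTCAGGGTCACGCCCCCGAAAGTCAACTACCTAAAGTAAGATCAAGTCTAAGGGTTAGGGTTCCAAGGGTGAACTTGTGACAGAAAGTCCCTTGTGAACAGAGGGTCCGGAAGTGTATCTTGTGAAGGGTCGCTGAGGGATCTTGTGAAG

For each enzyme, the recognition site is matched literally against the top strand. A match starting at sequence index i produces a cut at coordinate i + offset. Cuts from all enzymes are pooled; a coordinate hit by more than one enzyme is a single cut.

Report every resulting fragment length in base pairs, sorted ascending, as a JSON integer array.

Site scan:
  PtaX (ACGGGTC, off=7): no sites
  KluII (AGGGT, off=2): starts [11, 17, 64, 70, 79, 115, 139] → cuts [13, 19, 66, 72, 81, 117, 141]
  CdoIX (AAGT, off=1): starts [33, 47, 57, 98, 124, 161] → cuts [34, 48, 58, 99, 125, 162]
  NpsX (CTTGTGA, off=3): starts [87, 104, 132, 155] → cuts [90, 107, 135, 158]

Pooled cuts: [13, 19, 34, 48, 58, 66, 72, 81, 90, 99, 107, 117, 125, 135, 141, 158, 162]

Fragment lengths:
  13→19: 6 bp
  19→34: 15 bp
  34→48: 14 bp
  48→58: 10 bp
  58→66: 8 bp
  66→72: 6 bp
  72→81: 9 bp
  81→90: 9 bp
  90→99: 9 bp
  99→107: 8 bp
  107→117: 10 bp
  117→125: 8 bp
  125→135: 10 bp
  135→141: 6 bp
  141→158: 17 bp
  158→162: 4 bp
  162→13 (wrap): 164-162+13 = 15 bp

[4,6,6,6,8,8,8,9,9,9,10,10,10,14,15,15,17]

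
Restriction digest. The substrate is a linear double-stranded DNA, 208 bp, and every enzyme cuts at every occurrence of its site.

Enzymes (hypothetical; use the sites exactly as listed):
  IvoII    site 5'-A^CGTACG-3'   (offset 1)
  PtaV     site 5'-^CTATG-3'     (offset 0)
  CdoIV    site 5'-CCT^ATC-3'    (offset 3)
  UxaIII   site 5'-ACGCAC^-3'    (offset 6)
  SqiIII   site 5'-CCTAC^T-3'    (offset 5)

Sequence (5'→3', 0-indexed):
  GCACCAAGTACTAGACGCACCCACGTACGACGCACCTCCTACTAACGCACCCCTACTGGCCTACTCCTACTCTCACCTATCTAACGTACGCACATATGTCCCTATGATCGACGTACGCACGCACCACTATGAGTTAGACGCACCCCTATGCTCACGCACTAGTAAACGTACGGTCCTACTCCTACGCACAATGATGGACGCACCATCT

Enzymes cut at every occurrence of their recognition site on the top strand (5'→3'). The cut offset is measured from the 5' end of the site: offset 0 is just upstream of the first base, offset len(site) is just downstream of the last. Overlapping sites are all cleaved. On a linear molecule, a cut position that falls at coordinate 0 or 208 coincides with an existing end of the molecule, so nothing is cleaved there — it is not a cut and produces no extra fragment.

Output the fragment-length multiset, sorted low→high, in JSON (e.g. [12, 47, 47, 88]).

Site scan:
  IvoII ACGTACG/1: at [22, 83, 110, 165] ⇒ [23, 84, 111, 166]
  PtaV CTATG/0: at [101, 126, 145] ⇒ [101, 126, 145]
  CdoIV CCTATC/3: at [75] ⇒ [78]
  UxaIII ACGCAC/6: at [14, 29, 44, 87, 114, 118, 137, 153, 183, 197] ⇒ [20, 35, 50, 93, 120, 124, 143, 159, 189, 203]
  SqiIII CCTACT/5: at [37, 51, 59, 65, 174] ⇒ [42, 56, 64, 70, 179]

All cut coordinates (distinct, sorted): [20, 23, 35, 42, 50, 56, 64, 70, 78, 84, 93, 101, 111, 120, 124, 126, 143, 145, 159, 166, 179, 189, 203]

Fragments:
  [0,20): 20 bp
  [20,23): 3 bp
  [23,35): 12 bp
  [35,42): 7 bp
  [42,50): 8 bp
  [50,56): 6 bp
  [56,64): 8 bp
  [64,70): 6 bp
  [70,78): 8 bp
  [78,84): 6 bp
  [84,93): 9 bp
  [93,101): 8 bp
  [101,111): 10 bp
  [111,120): 9 bp
  [120,124): 4 bp
  [124,126): 2 bp
  [126,143): 17 bp
  [143,145): 2 bp
  [145,159): 14 bp
  [159,166): 7 bp
  [166,179): 13 bp
  [179,189): 10 bp
  [189,203): 14 bp
  [203,208): 5 bp

[2,2,3,4,5,6,6,6,7,7,8,8,8,8,9,9,10,10,12,13,14,14,17,20]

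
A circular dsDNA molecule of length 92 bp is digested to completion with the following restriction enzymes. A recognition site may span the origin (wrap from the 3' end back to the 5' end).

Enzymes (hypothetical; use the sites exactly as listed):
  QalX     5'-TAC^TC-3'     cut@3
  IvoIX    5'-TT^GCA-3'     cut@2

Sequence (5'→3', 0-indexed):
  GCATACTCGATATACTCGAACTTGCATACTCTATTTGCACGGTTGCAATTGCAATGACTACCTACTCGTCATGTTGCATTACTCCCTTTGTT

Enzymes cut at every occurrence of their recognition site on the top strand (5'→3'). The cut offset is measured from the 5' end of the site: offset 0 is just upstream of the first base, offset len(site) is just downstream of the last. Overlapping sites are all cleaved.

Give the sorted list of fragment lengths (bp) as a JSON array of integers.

Per-enzyme occurrences:
  QalX TACTC/3: at [3, 12, 26, 62, 79] ⇒ [6, 15, 29, 65, 82]
  IvoIX TTGCA/2: at [21, 34, 42, 48, 73, 90] ⇒ [0, 23, 36, 44, 50, 75]

Pooled cuts: [0, 6, 15, 23, 29, 36, 44, 50, 65, 75, 82]

Fragments:
  0→6: 6 bp
  6→15: 9 bp
  15→23: 8 bp
  23→29: 6 bp
  29→36: 7 bp
  36→44: 8 bp
  44→50: 6 bp
  50→65: 15 bp
  65→75: 10 bp
  75→82: 7 bp
  82→0 (wrap): 92-82+0 = 10 bp

[6,6,6,7,7,8,8,9,10,10,15]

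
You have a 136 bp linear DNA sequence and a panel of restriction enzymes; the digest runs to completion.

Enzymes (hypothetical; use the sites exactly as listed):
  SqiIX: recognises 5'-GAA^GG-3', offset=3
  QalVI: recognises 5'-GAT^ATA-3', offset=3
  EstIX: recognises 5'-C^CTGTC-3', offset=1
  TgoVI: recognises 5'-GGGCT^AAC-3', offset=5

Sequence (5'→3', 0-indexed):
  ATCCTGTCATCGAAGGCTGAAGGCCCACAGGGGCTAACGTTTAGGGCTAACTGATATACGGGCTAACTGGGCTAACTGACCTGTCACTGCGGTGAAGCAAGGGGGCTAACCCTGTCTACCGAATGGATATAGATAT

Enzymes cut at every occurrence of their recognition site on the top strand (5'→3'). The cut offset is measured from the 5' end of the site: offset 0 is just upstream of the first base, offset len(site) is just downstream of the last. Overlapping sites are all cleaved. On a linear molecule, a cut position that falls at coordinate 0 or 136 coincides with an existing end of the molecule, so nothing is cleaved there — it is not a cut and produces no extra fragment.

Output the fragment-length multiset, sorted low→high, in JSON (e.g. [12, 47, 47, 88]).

Scan for sites:
  SqiIX GAAGG/3: at [11, 18] ⇒ [14, 21]
  QalVI GATATA/3: at [52, 125] ⇒ [55, 128]
  EstIX CCTGTC/1: at [2, 79, 110] ⇒ [3, 80, 111]
  TgoVI GGGCTAAC/5: at [30, 43, 59, 68, 102] ⇒ [35, 48, 64, 73, 107]

Pooled cuts: [3, 14, 21, 35, 48, 55, 64, 73, 80, 107, 111, 128]

Fragments:
  [0,3): 3 bp
  [3,14): 11 bp
  [14,21): 7 bp
  [21,35): 14 bp
  [35,48): 13 bp
  [48,55): 7 bp
  [55,64): 9 bp
  [64,73): 9 bp
  [73,80): 7 bp
  [80,107): 27 bp
  [107,111): 4 bp
  [111,128): 17 bp
  [128,136): 8 bp

[3,4,7,7,7,8,9,9,11,13,14,17,27]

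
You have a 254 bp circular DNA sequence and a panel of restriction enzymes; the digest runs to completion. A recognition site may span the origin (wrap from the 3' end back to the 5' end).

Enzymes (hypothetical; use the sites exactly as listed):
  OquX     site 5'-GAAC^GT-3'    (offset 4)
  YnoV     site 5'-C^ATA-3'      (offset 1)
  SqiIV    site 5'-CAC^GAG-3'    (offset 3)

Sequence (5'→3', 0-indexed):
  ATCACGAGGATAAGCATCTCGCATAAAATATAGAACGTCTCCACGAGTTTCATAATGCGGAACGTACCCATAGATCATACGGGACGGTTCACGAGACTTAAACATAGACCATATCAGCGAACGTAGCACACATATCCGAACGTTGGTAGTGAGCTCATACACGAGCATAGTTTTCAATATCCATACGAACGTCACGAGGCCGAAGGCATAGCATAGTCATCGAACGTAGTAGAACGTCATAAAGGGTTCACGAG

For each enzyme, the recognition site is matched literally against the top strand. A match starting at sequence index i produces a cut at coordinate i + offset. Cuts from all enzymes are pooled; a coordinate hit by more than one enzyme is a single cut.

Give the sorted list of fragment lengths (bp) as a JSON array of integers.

[3,4,5,5,6,6,7,7,7,8,8,8,9,10,10,11,12,12,12,13,13,14,15,16,16,17]

Scan for sites:
  OquX (GAACGT, off=4): starts [32, 59, 118, 137, 186, 221, 231] → cuts [36, 63, 122, 141, 190, 225, 235]
  YnoV (CATA, off=1): starts [21, 50, 68, 75, 102, 109, 130, 155, 165, 181, 206, 211, 237] → cuts [22, 51, 69, 76, 103, 110, 131, 156, 166, 182, 207, 212, 238]
  SqiIV (CACGAG, off=3): starts [2, 41, 89, 159, 192, 248] → cuts [5, 44, 92, 162, 195, 251]

All cut coordinates (distinct, sorted): [5, 22, 36, 44, 51, 63, 69, 76, 92, 103, 110, 122, 131, 141, 156, 162, 166, 182, 190, 195, 207, 212, 225, 235, 238, 251]

Fragments:
  5→22: 17 bp
  22→36: 14 bp
  36→44: 8 bp
  44→51: 7 bp
  51→63: 12 bp
  63→69: 6 bp
  69→76: 7 bp
  76→92: 16 bp
  92→103: 11 bp
  103→110: 7 bp
  110→122: 12 bp
  122→131: 9 bp
  131→141: 10 bp
  141→156: 15 bp
  156→162: 6 bp
  162→166: 4 bp
  166→182: 16 bp
  182→190: 8 bp
  190→195: 5 bp
  195→207: 12 bp
  207→212: 5 bp
  212→225: 13 bp
  225→235: 10 bp
  235→238: 3 bp
  238→251: 13 bp
  251→5 (wrap): 254-251+5 = 8 bp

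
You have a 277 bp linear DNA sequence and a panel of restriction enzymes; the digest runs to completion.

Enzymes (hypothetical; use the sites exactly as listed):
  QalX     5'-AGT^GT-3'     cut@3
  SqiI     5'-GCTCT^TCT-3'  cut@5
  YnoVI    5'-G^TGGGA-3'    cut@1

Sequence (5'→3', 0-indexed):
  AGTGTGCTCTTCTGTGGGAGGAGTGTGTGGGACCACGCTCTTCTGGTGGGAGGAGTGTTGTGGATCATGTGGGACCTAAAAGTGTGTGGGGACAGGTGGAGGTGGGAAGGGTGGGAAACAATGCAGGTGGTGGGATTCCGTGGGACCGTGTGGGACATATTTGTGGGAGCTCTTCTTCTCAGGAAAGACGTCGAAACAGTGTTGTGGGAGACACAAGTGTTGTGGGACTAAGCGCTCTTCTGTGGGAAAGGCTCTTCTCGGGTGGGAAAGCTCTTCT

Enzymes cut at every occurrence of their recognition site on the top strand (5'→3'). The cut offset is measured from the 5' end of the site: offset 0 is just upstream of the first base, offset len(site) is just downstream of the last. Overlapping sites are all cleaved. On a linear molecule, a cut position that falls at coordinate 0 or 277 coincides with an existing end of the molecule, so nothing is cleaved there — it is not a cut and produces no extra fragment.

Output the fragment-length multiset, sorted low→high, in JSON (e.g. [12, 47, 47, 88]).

Scan for sites:
  QalX (AGTGT, off=3): starts [0, 21, 53, 80, 197, 215] → cuts [3, 24, 56, 83, 200, 218]
  SqiI (GCTCTTCT, off=5): starts [5, 36, 168, 233, 250, 269] → cuts [10, 41, 173, 238, 255, 274]
  YnoVI (GTGGGA, off=1): starts [13, 26, 45, 68, 101, 110, 129, 139, 149, 162, 203, 221, 241, 261] → cuts [14, 27, 46, 69, 102, 111, 130, 140, 150, 163, 204, 222, 242, 262]

All cut coordinates (distinct, sorted): [3, 10, 14, 24, 27, 41, 46, 56, 69, 83, 102, 111, 130, 140, 150, 163, 173, 200, 204, 218, 222, 238, 242, 255, 262, 274]

Fragments:
  [0,3): 3 bp
  [3,10): 7 bp
  [10,14): 4 bp
  [14,24): 10 bp
  [24,27): 3 bp
  [27,41): 14 bp
  [41,46): 5 bp
  [46,56): 10 bp
  [56,69): 13 bp
  [69,83): 14 bp
  [83,102): 19 bp
  [102,111): 9 bp
  [111,130): 19 bp
  [130,140): 10 bp
  [140,150): 10 bp
  [150,163): 13 bp
  [163,173): 10 bp
  [173,200): 27 bp
  [200,204): 4 bp
  [204,218): 14 bp
  [218,222): 4 bp
  [222,238): 16 bp
  [238,242): 4 bp
  [242,255): 13 bp
  [255,262): 7 bp
  [262,274): 12 bp
  [274,277): 3 bp

[3,3,3,4,4,4,4,5,7,7,9,10,10,10,10,10,12,13,13,13,14,14,14,16,19,19,27]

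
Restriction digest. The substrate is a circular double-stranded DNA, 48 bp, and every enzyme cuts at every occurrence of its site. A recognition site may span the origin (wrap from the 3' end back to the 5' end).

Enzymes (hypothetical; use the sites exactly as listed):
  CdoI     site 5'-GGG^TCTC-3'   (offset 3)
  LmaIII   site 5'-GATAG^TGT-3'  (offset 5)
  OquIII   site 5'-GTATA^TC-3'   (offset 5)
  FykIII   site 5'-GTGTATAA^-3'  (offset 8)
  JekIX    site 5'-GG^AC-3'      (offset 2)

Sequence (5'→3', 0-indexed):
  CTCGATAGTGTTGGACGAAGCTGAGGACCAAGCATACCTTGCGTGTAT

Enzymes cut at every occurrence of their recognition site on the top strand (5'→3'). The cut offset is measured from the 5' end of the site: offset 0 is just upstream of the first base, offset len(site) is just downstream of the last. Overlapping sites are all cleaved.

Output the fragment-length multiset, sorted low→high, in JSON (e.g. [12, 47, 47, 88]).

[6,12,30]

Site scan:
  CdoI (GGGTCTC, off=3): no sites
  LmaIII GATAGTGT/5: at [3] ⇒ [8]
  OquIII (GTATATC, off=5): no sites
  FykIII (GTGTATAA, off=8): no sites
  JekIX GGAC/2: at [12, 24] ⇒ [14, 26]

All cut coordinates (distinct, sorted): [8, 14, 26]

Fragments:
  8→14: 6 bp
  14→26: 12 bp
  26→8 (wrap): 48-26+8 = 30 bp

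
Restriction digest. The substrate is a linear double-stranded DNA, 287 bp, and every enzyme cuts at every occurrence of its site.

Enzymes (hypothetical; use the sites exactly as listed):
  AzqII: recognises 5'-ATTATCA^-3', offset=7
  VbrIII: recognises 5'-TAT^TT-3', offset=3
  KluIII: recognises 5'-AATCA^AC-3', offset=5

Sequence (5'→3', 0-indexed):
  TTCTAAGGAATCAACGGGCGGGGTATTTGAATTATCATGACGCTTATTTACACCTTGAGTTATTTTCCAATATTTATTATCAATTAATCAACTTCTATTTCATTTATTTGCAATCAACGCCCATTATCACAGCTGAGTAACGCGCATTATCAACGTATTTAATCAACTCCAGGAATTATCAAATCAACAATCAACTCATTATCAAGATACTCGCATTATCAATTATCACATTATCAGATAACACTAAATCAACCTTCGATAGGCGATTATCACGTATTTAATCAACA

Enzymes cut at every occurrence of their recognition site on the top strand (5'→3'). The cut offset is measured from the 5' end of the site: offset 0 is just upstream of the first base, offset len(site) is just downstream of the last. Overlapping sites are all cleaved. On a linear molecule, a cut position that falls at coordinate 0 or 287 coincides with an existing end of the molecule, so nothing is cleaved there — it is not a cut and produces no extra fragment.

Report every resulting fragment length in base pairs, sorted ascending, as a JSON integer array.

Per-enzyme occurrences:
  AzqII ATTATCA/7: at [30, 75, 122, 145, 174, 197, 214, 221, 229, 265] ⇒ [37, 82, 129, 152, 181, 204, 221, 228, 236, 272]
  VbrIII TATTT/3: at [23, 44, 60, 70, 95, 104, 155, 274] ⇒ [26, 47, 63, 73, 98, 107, 158, 277]
  KluIII AATCAAC/5: at [8, 85, 111, 160, 181, 188, 246, 279] ⇒ [13, 90, 116, 165, 186, 193, 251, 284]

Pooled cuts: [13, 26, 37, 47, 63, 73, 82, 90, 98, 107, 116, 129, 152, 158, 165, 181, 186, 193, 204, 221, 228, 236, 251, 272, 277, 284]

Fragments:
  [0,13): 13 bp
  [13,26): 13 bp
  [26,37): 11 bp
  [37,47): 10 bp
  [47,63): 16 bp
  [63,73): 10 bp
  [73,82): 9 bp
  [82,90): 8 bp
  [90,98): 8 bp
  [98,107): 9 bp
  [107,116): 9 bp
  [116,129): 13 bp
  [129,152): 23 bp
  [152,158): 6 bp
  [158,165): 7 bp
  [165,181): 16 bp
  [181,186): 5 bp
  [186,193): 7 bp
  [193,204): 11 bp
  [204,221): 17 bp
  [221,228): 7 bp
  [228,236): 8 bp
  [236,251): 15 bp
  [251,272): 21 bp
  [272,277): 5 bp
  [277,284): 7 bp
  [284,287): 3 bp

[3,5,5,6,7,7,7,7,8,8,8,9,9,9,10,10,11,11,13,13,13,15,16,16,17,21,23]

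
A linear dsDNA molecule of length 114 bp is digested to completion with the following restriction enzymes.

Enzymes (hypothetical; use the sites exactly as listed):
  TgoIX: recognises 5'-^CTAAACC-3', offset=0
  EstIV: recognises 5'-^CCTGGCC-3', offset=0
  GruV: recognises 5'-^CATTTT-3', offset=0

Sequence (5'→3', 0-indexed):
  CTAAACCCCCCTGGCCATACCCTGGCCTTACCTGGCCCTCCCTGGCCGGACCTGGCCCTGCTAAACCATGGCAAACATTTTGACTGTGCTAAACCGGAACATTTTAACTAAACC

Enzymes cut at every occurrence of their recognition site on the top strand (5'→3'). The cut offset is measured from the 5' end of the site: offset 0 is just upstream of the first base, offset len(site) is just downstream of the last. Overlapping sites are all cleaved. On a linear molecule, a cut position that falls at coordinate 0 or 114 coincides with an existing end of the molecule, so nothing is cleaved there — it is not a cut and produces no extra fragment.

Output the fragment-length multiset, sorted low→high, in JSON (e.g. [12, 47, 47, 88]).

Scan for sites:
  TgoIX CTAAACC/0: at [0, 60, 88, 107] ⇒ [60, 88, 107] (position 0 is a terminus of the linear molecule — no cut)
  EstIV CCTGGCC/0: at [9, 20, 30, 40, 50] ⇒ [9, 20, 30, 40, 50]
  GruV CATTTT/0: at [75, 99] ⇒ [75, 99]

Pooled cuts: [9, 20, 30, 40, 50, 60, 75, 88, 99, 107]

Fragment lengths:
  [0,9): 9 bp
  [9,20): 11 bp
  [20,30): 10 bp
  [30,40): 10 bp
  [40,50): 10 bp
  [50,60): 10 bp
  [60,75): 15 bp
  [75,88): 13 bp
  [88,99): 11 bp
  [99,107): 8 bp
  [107,114): 7 bp

[7,8,9,10,10,10,10,11,11,13,15]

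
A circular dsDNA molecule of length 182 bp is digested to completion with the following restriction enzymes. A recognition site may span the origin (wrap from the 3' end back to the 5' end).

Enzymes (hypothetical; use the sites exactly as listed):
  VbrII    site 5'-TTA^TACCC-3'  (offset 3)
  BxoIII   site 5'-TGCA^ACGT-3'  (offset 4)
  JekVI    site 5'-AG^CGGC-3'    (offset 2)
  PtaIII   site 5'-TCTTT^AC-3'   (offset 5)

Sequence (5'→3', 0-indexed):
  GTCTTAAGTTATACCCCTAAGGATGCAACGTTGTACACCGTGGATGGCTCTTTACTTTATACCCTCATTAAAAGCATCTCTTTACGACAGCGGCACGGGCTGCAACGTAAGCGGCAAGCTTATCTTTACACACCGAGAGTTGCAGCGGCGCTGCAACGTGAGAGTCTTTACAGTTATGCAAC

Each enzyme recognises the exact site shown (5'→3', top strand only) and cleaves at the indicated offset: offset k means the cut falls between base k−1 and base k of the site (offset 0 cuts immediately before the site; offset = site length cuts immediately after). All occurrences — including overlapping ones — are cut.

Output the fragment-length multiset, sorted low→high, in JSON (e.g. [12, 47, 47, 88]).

[6,7,7,10,11,13,14,14,16,16,18,24,26]

Site scan:
  VbrII TTATACCC/3: at [8, 56] ⇒ [11, 59]
  BxoIII TGCAACGT/4: at [23, 100, 151, 176] ⇒ [27, 104, 155, 180]
  JekVI AGCGGC/2: at [88, 109, 143] ⇒ [90, 111, 145]
  PtaIII TCTTTAC/5: at [48, 78, 122, 164] ⇒ [53, 83, 127, 169]

All cut coordinates (distinct, sorted): [11, 27, 53, 59, 83, 90, 104, 111, 127, 145, 155, 169, 180]

Fragment lengths:
  11→27: 16 bp
  27→53: 26 bp
  53→59: 6 bp
  59→83: 24 bp
  83→90: 7 bp
  90→104: 14 bp
  104→111: 7 bp
  111→127: 16 bp
  127→145: 18 bp
  145→155: 10 bp
  155→169: 14 bp
  169→180: 11 bp
  180→11 (wrap): 182-180+11 = 13 bp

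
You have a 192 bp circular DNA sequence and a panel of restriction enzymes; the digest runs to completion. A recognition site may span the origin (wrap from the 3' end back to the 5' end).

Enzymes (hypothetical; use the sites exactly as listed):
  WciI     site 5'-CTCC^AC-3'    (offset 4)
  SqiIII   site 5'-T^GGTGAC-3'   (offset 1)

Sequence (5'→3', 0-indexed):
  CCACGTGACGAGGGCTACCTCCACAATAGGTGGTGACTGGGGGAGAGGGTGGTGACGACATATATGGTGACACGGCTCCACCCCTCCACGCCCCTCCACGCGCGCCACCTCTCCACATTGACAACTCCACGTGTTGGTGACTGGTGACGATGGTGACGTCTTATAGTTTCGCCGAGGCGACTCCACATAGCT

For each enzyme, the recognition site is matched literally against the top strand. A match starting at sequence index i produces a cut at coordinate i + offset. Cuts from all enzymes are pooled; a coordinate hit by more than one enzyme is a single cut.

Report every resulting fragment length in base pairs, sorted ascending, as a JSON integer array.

Site scan:
  WciI CTCCAC/4: at [18, 75, 83, 93, 110, 124, 180, 190] ⇒ [2, 22, 79, 87, 97, 114, 128, 184]
  SqiIII TGGTGAC/1: at [30, 49, 64, 134, 141, 150] ⇒ [31, 50, 65, 135, 142, 151]

Pooled cuts: [2, 22, 31, 50, 65, 79, 87, 97, 114, 128, 135, 142, 151, 184]

Fragment lengths:
  2→22: 20 bp
  22→31: 9 bp
  31→50: 19 bp
  50→65: 15 bp
  65→79: 14 bp
  79→87: 8 bp
  87→97: 10 bp
  97→114: 17 bp
  114→128: 14 bp
  128→135: 7 bp
  135→142: 7 bp
  142→151: 9 bp
  151→184: 33 bp
  184→2 (wrap): 192-184+2 = 10 bp

[7,7,8,9,9,10,10,14,14,15,17,19,20,33]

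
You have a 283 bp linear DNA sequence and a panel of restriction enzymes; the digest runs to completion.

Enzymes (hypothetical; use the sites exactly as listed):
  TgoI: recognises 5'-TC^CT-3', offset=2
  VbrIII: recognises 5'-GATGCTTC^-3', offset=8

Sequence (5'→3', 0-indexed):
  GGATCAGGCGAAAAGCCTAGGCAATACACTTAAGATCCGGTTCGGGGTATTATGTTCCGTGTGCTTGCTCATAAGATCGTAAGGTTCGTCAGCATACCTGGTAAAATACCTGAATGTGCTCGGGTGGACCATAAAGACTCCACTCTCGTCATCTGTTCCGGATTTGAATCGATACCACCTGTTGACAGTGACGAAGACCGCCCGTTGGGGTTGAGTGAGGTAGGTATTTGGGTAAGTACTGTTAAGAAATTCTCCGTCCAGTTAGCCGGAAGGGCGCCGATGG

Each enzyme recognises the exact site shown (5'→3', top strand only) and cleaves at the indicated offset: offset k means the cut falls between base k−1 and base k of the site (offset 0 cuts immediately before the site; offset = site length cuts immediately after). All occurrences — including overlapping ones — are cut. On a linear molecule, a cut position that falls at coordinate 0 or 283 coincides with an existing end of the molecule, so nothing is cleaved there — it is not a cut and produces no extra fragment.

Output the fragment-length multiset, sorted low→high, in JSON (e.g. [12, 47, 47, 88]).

[283]

Site scan:
  TgoI (TCCT, off=2): no sites
  VbrIII (GATGCTTC, off=8): no sites

All cut coordinates (distinct, sorted): ∅

Fragments:
  no cuts → one linear fragment of 283 bp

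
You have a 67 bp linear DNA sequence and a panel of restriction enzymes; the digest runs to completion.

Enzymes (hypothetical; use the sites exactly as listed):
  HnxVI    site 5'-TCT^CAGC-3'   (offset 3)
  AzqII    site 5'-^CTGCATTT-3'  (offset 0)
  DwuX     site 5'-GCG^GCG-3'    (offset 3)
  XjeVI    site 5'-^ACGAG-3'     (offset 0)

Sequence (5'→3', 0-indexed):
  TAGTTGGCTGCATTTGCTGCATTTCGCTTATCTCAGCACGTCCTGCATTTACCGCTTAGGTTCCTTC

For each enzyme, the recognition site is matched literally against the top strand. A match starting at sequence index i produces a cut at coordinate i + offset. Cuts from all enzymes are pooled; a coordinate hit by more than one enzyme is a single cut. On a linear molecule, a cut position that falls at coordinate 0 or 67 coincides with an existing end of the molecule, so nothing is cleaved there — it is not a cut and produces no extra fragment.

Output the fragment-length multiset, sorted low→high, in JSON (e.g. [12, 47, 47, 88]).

Scan for sites:
  HnxVI (TCTCAGC, off=3): starts [30] → cuts [33]
  AzqII (CTGCATTT, off=0): starts [7, 16, 42] → cuts [7, 16, 42]
  DwuX (GCGGCG, off=3): no sites
  XjeVI (ACGAG, off=0): no sites

Pooled cuts: [7, 16, 33, 42]

Fragment lengths:
  [0,7): 7 bp
  [7,16): 9 bp
  [16,33): 17 bp
  [33,42): 9 bp
  [42,67): 25 bp

[7,9,9,17,25]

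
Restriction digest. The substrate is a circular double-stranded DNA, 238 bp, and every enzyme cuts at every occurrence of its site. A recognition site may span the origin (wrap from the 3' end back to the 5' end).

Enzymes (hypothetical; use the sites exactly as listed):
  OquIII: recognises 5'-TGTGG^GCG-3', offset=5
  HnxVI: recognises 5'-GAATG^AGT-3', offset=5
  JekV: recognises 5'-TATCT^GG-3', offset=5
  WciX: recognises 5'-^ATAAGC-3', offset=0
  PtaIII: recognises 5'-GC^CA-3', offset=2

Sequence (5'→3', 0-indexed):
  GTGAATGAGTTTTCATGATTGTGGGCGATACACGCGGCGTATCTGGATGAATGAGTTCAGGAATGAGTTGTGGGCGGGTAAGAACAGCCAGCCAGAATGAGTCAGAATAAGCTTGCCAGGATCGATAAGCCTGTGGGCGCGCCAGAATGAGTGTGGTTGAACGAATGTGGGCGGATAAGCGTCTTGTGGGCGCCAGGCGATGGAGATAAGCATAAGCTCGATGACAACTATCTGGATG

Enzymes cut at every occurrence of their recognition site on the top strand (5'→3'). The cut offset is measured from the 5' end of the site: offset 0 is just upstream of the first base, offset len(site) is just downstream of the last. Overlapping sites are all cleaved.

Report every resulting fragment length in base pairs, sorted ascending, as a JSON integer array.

[4,4,4,6,6,7,7,7,8,8,9,10,12,12,12,12,15,15,17,20,21,22]

Site scan:
  OquIII (TGTGGGCG, off=5): starts [19, 68, 131, 165, 184] → cuts [24, 73, 136, 170, 189]
  HnxVI (GAATGAGT, off=5): starts [2, 48, 60, 94, 144] → cuts [7, 53, 65, 99, 149]
  JekV (TATCTGG, off=5): starts [39, 228] → cuts [44, 233]
  WciX (ATAAGC, off=0): starts [106, 124, 174, 205, 211] → cuts [106, 124, 174, 205, 211]
  PtaIII (GCCA, off=2): starts [86, 90, 114, 140, 191] → cuts [88, 92, 116, 142, 193]

Pooled cuts: [7, 24, 44, 53, 65, 73, 88, 92, 99, 106, 116, 124, 136, 142, 149, 170, 174, 189, 193, 205, 211, 233]

Fragments:
  7→24: 17 bp
  24→44: 20 bp
  44→53: 9 bp
  53→65: 12 bp
  65→73: 8 bp
  73→88: 15 bp
  88→92: 4 bp
  92→99: 7 bp
  99→106: 7 bp
  106→116: 10 bp
  116→124: 8 bp
  124→136: 12 bp
  136→142: 6 bp
  142→149: 7 bp
  149→170: 21 bp
  170→174: 4 bp
  174→189: 15 bp
  189→193: 4 bp
  193→205: 12 bp
  205→211: 6 bp
  211→233: 22 bp
  233→7 (wrap): 238-233+7 = 12 bp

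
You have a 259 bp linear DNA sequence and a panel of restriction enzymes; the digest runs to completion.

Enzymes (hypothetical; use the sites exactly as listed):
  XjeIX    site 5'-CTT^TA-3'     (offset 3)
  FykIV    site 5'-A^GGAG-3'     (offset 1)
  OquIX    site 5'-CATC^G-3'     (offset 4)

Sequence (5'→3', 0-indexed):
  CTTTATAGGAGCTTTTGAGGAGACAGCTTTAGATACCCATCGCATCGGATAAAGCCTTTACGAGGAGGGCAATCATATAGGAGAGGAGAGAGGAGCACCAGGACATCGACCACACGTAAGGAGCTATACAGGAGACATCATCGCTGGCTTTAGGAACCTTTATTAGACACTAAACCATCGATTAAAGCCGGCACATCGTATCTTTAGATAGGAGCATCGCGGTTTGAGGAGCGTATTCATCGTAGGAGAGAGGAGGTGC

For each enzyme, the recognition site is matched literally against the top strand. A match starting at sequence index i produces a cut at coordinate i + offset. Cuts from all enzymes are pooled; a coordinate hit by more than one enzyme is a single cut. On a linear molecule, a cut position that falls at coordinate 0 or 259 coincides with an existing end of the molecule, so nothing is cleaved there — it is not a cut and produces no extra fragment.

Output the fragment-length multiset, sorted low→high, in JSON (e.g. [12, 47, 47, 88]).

[3,3,4,5,5,5,6,7,7,7,8,8,8,9,10,11,11,11,12,12,12,12,14,16,16,18,19]

Site scan:
  XjeIX CTTTA/3: at [0, 26, 55, 147, 157, 201] ⇒ [3, 29, 58, 150, 160, 204]
  FykIV AGGAG/1: at [6, 17, 62, 78, 83, 90, 118, 129, 209, 226, 243, 250] ⇒ [7, 18, 63, 79, 84, 91, 119, 130, 210, 227, 244, 251]
  OquIX CATCG/4: at [37, 42, 103, 138, 175, 193, 214, 237] ⇒ [41, 46, 107, 142, 179, 197, 218, 241]

Pooled cuts: [3, 7, 18, 29, 41, 46, 58, 63, 79, 84, 91, 107, 119, 130, 142, 150, 160, 179, 197, 204, 210, 218, 227, 241, 244, 251]

Fragment lengths:
  [0,3): 3 bp
  [3,7): 4 bp
  [7,18): 11 bp
  [18,29): 11 bp
  [29,41): 12 bp
  [41,46): 5 bp
  [46,58): 12 bp
  [58,63): 5 bp
  [63,79): 16 bp
  [79,84): 5 bp
  [84,91): 7 bp
  [91,107): 16 bp
  [107,119): 12 bp
  [119,130): 11 bp
  [130,142): 12 bp
  [142,150): 8 bp
  [150,160): 10 bp
  [160,179): 19 bp
  [179,197): 18 bp
  [197,204): 7 bp
  [204,210): 6 bp
  [210,218): 8 bp
  [218,227): 9 bp
  [227,241): 14 bp
  [241,244): 3 bp
  [244,251): 7 bp
  [251,259): 8 bp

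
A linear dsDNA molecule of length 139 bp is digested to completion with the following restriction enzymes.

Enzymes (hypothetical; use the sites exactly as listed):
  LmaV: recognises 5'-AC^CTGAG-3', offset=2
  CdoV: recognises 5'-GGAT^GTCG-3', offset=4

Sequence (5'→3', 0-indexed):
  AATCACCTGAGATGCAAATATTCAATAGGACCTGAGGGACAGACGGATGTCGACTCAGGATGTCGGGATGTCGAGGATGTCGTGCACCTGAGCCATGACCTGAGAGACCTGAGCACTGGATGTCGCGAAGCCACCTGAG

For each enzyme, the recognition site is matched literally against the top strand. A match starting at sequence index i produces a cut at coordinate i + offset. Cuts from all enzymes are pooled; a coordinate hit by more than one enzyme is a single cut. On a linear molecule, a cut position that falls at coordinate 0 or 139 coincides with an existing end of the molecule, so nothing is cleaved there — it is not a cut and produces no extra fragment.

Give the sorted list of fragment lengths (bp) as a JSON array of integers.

[5,6,8,9,9,9,12,13,13,13,17,25]

Scan for sites:
  LmaV ACCTGAG/2: at [4, 29, 85, 97, 106, 132] ⇒ [6, 31, 87, 99, 108, 134]
  CdoV GGATGTCG/4: at [44, 57, 65, 74, 117] ⇒ [48, 61, 69, 78, 121]

Pooled cuts: [6, 31, 48, 61, 69, 78, 87, 99, 108, 121, 134]

Fragment lengths:
  [0,6): 6 bp
  [6,31): 25 bp
  [31,48): 17 bp
  [48,61): 13 bp
  [61,69): 8 bp
  [69,78): 9 bp
  [78,87): 9 bp
  [87,99): 12 bp
  [99,108): 9 bp
  [108,121): 13 bp
  [121,134): 13 bp
  [134,139): 5 bp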